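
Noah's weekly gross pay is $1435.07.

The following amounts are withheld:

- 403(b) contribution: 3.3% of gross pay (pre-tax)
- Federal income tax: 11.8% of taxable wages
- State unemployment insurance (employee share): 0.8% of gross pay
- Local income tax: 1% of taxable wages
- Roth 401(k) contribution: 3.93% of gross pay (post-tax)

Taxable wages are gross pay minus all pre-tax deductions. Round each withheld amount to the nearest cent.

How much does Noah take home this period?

403(b) contribution: $1435.07 × 0.033 = $47.36
Taxable wages = $1435.07 − $47.36 = $1387.71
Local income tax: $1387.71 × 0.01 = $13.88
Federal income tax: $1387.71 × 0.118 = $163.75
State unemployment insurance (employee share): $1435.07 × 0.008 = $11.48
Roth 401(k) contribution: $1435.07 × 0.0393 = $56.40
Total deductions = $47.36 + $13.88 + $163.75 + $11.48 + $56.40 = $292.87
Net pay = $1435.07 − $292.87 = $1142.20

$1142.20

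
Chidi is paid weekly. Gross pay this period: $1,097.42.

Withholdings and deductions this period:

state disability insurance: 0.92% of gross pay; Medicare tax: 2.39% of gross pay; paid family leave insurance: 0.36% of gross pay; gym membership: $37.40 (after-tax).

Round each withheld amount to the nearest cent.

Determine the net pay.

Medicare tax: $1,097.42 × 0.0239 = $26.23
Paid family leave insurance: $1,097.42 × 0.0036 = $3.95
State disability insurance: $1,097.42 × 0.0092 = $10.10
Gym membership: $37.40
Total deductions = $26.23 + $3.95 + $10.10 + $37.40 = $77.68
Net pay = $1,097.42 − $77.68 = $1,019.74

$1,019.74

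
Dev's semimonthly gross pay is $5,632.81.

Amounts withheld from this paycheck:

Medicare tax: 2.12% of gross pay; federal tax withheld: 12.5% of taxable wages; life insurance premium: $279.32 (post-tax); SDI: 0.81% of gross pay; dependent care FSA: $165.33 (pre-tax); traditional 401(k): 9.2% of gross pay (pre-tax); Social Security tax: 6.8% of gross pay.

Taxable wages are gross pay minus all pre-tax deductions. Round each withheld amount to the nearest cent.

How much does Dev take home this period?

$3,503.20

Dependent care FSA: $165.33
Traditional 401(k): $5,632.81 × 0.092 = $518.22
Pre-tax total = $165.33 + $518.22 = $683.55
Taxable wages = $5,632.81 − $683.55 = $4,949.26
Federal tax withheld: $4,949.26 × 0.125 = $618.66
SDI: $5,632.81 × 0.0081 = $45.63
Medicare tax: $5,632.81 × 0.0212 = $119.42
Social Security tax: $5,632.81 × 0.068 = $383.03
Life insurance premium: $279.32
Total deductions = $165.33 + $518.22 + $618.66 + $45.63 + $119.42 + $383.03 + $279.32 = $2,129.61
Net pay = $5,632.81 − $2,129.61 = $3,503.20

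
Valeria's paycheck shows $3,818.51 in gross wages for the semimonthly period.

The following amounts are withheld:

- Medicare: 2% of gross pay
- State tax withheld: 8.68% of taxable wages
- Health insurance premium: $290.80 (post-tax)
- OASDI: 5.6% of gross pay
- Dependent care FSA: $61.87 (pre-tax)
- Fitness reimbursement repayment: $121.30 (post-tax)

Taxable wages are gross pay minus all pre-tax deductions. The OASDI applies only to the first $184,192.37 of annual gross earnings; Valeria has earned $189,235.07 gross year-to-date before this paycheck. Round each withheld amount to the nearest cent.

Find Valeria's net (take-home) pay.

$2,942.09

Dependent care FSA: $61.87
Taxable wages = $3,818.51 − $61.87 = $3,756.64
State tax withheld: $3,756.64 × 0.0868 = $326.08
Medicare: $3,818.51 × 0.02 = $76.37
OASDI: annual cap $184,192.37 already reached (YTD $189,235.07), so $0.00
Health insurance premium: $290.80
Fitness reimbursement repayment: $121.30
Total deductions = $61.87 + $326.08 + $76.37 + $0.00 + $290.80 + $121.30 = $876.42
Net pay = $3,818.51 − $876.42 = $2,942.09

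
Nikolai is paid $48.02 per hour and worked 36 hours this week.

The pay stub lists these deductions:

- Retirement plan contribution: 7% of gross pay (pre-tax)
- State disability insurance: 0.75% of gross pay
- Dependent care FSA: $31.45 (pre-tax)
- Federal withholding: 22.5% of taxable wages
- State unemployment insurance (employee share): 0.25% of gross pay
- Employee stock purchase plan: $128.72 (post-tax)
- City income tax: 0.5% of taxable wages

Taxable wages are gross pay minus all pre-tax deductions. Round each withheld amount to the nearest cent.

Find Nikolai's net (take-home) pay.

Gross pay: 36 × $48.02 = $1,728.72
Dependent care FSA: $31.45
Retirement plan contribution: $1,728.72 × 0.07 = $121.01
Pre-tax total = $31.45 + $121.01 = $152.46
Taxable wages = $1,728.72 − $152.46 = $1,576.26
Federal withholding: $1,576.26 × 0.225 = $354.66
City income tax: $1,576.26 × 0.005 = $7.88
State disability insurance: $1,728.72 × 0.0075 = $12.97
State unemployment insurance (employee share): $1,728.72 × 0.0025 = $4.32
Employee stock purchase plan: $128.72
Total deductions = $31.45 + $121.01 + $354.66 + $7.88 + $12.97 + $4.32 + $128.72 = $661.01
Net pay = $1,728.72 − $661.01 = $1,067.71

$1,067.71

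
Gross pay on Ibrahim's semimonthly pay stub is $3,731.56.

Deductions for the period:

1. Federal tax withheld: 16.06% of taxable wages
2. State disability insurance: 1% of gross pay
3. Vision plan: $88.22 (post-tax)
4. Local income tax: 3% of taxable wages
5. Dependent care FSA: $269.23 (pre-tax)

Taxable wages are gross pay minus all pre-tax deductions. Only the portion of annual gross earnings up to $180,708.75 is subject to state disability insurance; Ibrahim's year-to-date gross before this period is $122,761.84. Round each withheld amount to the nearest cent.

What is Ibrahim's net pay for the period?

$2,676.87

Dependent care FSA: $269.23
Taxable wages = $3,731.56 − $269.23 = $3,462.33
Federal tax withheld: $3,462.33 × 0.1606 = $556.05
Local income tax: $3,462.33 × 0.03 = $103.87
State disability insurance: cap not yet reached, full $3,731.56 is subject → $3,731.56 × 0.01 = $37.32
Vision plan: $88.22
Total deductions = $269.23 + $556.05 + $103.87 + $37.32 + $88.22 = $1,054.69
Net pay = $3,731.56 − $1,054.69 = $2,676.87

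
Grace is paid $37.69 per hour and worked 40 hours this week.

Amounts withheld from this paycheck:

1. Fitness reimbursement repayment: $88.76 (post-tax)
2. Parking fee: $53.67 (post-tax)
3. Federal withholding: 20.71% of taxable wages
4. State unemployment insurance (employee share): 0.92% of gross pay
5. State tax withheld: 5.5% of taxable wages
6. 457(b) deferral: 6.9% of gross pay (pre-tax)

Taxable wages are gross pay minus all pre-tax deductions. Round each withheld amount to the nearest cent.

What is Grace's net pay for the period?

$879.40

Gross pay: 40 × $37.69 = $1,507.60
457(b) deferral: $1,507.60 × 0.069 = $104.02
Taxable wages = $1,507.60 − $104.02 = $1,403.58
Federal withholding: $1,403.58 × 0.2071 = $290.68
State tax withheld: $1,403.58 × 0.055 = $77.20
State unemployment insurance (employee share): $1,507.60 × 0.0092 = $13.87
Parking fee: $53.67
Fitness reimbursement repayment: $88.76
Total deductions = $104.02 + $290.68 + $77.20 + $13.87 + $53.67 + $88.76 = $628.20
Net pay = $1,507.60 − $628.20 = $879.40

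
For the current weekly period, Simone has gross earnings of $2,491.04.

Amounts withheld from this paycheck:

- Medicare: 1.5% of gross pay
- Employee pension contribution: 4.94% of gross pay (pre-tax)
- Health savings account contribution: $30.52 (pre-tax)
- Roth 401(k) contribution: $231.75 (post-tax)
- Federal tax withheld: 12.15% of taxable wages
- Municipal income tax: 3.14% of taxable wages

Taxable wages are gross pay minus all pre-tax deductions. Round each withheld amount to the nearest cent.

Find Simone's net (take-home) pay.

Employee pension contribution: $2,491.04 × 0.0494 = $123.06
Health savings account contribution: $30.52
Pre-tax total = $123.06 + $30.52 = $153.58
Taxable wages = $2,491.04 − $153.58 = $2,337.46
Federal tax withheld: $2,337.46 × 0.1215 = $284.00
Municipal income tax: $2,337.46 × 0.0314 = $73.40
Medicare: $2,491.04 × 0.015 = $37.37
Roth 401(k) contribution: $231.75
Total deductions = $123.06 + $30.52 + $284.00 + $73.40 + $37.37 + $231.75 = $780.10
Net pay = $2,491.04 − $780.10 = $1,710.94

$1,710.94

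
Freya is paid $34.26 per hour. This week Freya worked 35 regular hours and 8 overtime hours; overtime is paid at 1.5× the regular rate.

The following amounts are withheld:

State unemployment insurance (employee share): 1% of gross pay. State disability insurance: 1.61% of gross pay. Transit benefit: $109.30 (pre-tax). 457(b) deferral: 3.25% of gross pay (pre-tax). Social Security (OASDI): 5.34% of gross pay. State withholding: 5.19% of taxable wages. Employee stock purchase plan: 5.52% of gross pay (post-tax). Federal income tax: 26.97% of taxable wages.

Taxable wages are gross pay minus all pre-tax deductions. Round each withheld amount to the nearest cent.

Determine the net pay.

$765.84

Regular pay: 35 × $34.26 = $1,199.10
Overtime pay: 8 × $34.26 × 1.5 = $411.12
Gross pay = $1,199.10 + $411.12 = $1,610.22
457(b) deferral: $1,610.22 × 0.0325 = $52.33
Transit benefit: $109.30
Pre-tax total = $52.33 + $109.30 = $161.63
Taxable wages = $1,610.22 − $161.63 = $1,448.59
State withholding: $1,448.59 × 0.0519 = $75.18
Federal income tax: $1,448.59 × 0.2697 = $390.68
State unemployment insurance (employee share): $1,610.22 × 0.01 = $16.10
State disability insurance: $1,610.22 × 0.0161 = $25.92
Social Security (OASDI): $1,610.22 × 0.0534 = $85.99
Employee stock purchase plan: $1,610.22 × 0.0552 = $88.88
Total deductions = $52.33 + $109.30 + $75.18 + $390.68 + $16.10 + $25.92 + $85.99 + $88.88 = $844.38
Net pay = $1,610.22 − $844.38 = $765.84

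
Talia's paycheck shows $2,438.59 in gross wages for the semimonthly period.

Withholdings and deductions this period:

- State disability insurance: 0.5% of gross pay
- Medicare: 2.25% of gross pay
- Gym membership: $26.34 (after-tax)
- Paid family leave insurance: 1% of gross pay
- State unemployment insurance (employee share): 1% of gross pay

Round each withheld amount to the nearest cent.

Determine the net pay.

$2,296.41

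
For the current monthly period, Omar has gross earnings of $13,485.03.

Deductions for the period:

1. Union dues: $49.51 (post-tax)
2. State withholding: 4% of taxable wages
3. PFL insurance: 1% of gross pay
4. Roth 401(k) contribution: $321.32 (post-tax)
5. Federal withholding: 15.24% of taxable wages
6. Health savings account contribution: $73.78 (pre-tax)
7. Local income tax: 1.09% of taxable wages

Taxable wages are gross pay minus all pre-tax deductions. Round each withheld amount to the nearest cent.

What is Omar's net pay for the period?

Health savings account contribution: $73.78
Taxable wages = $13,485.03 − $73.78 = $13,411.25
Federal withholding: $13,411.25 × 0.1524 = $2,043.87
Local income tax: $13,411.25 × 0.0109 = $146.18
State withholding: $13,411.25 × 0.04 = $536.45
PFL insurance: $13,485.03 × 0.01 = $134.85
Union dues: $49.51
Roth 401(k) contribution: $321.32
Total deductions = $73.78 + $2,043.87 + $146.18 + $536.45 + $134.85 + $49.51 + $321.32 = $3,305.96
Net pay = $13,485.03 − $3,305.96 = $10,179.07

$10,179.07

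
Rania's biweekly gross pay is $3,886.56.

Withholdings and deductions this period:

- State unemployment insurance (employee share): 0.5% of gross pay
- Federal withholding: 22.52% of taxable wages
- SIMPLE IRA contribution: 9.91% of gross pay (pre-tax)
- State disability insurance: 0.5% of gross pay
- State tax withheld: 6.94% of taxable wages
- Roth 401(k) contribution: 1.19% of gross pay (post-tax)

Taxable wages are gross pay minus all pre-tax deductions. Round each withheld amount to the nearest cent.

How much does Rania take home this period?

$2,384.77

SIMPLE IRA contribution: $3,886.56 × 0.0991 = $385.16
Taxable wages = $3,886.56 − $385.16 = $3,501.40
Federal withholding: $3,501.40 × 0.2252 = $788.52
State tax withheld: $3,501.40 × 0.0694 = $243.00
State disability insurance: $3,886.56 × 0.005 = $19.43
State unemployment insurance (employee share): $3,886.56 × 0.005 = $19.43
Roth 401(k) contribution: $3,886.56 × 0.0119 = $46.25
Total deductions = $385.16 + $788.52 + $243.00 + $19.43 + $19.43 + $46.25 = $1,501.79
Net pay = $3,886.56 − $1,501.79 = $2,384.77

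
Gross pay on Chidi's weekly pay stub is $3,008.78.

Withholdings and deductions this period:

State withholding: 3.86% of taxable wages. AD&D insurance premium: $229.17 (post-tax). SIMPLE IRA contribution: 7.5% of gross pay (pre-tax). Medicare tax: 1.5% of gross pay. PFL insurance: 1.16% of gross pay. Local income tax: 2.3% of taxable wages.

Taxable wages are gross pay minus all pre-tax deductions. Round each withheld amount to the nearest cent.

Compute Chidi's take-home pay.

SIMPLE IRA contribution: $3,008.78 × 0.075 = $225.66
Taxable wages = $3,008.78 − $225.66 = $2,783.12
Local income tax: $2,783.12 × 0.023 = $64.01
State withholding: $2,783.12 × 0.0386 = $107.43
PFL insurance: $3,008.78 × 0.0116 = $34.90
Medicare tax: $3,008.78 × 0.015 = $45.13
AD&D insurance premium: $229.17
Total deductions = $225.66 + $64.01 + $107.43 + $34.90 + $45.13 + $229.17 = $706.30
Net pay = $3,008.78 − $706.30 = $2,302.48

$2,302.48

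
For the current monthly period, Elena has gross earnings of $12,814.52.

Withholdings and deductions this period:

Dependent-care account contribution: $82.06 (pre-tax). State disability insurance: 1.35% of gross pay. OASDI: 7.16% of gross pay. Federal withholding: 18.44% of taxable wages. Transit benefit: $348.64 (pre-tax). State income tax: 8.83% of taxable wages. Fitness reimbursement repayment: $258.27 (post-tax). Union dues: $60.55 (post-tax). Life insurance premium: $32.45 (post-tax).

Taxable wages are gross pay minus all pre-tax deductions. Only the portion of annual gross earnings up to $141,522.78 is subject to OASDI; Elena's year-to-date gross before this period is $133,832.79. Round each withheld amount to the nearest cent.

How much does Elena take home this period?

Dependent-care account contribution: $82.06
Transit benefit: $348.64
Pre-tax total = $82.06 + $348.64 = $430.70
Taxable wages = $12,814.52 − $430.70 = $12,383.82
Federal withholding: $12,383.82 × 0.1844 = $2,283.58
State income tax: $12,383.82 × 0.0883 = $1,093.49
OASDI: only $141,522.78 − $133,832.79 = $7,689.99 of this check is subject → $7,689.99 × 0.0716 = $550.60
State disability insurance: $12,814.52 × 0.0135 = $173.00
Union dues: $60.55
Life insurance premium: $32.45
Fitness reimbursement repayment: $258.27
Total deductions = $82.06 + $348.64 + $2,283.58 + $1,093.49 + $550.60 + $173.00 + $60.55 + $32.45 + $258.27 = $4,882.64
Net pay = $12,814.52 − $4,882.64 = $7,931.88

$7,931.88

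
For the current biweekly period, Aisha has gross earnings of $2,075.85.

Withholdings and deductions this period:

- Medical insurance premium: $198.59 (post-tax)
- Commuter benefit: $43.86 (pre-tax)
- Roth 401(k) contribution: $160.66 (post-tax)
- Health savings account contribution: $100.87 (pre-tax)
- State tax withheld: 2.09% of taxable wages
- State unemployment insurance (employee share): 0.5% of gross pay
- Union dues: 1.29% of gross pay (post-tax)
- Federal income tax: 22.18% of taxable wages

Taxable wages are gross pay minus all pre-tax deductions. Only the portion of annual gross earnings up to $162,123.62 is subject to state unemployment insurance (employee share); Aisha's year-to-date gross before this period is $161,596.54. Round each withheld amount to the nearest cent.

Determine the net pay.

$1,073.77

Health savings account contribution: $100.87
Commuter benefit: $43.86
Pre-tax total = $100.87 + $43.86 = $144.73
Taxable wages = $2,075.85 − $144.73 = $1,931.12
Federal income tax: $1,931.12 × 0.2218 = $428.32
State tax withheld: $1,931.12 × 0.0209 = $40.36
State unemployment insurance (employee share): only $162,123.62 − $161,596.54 = $527.08 of this check is subject → $527.08 × 0.005 = $2.64
Medical insurance premium: $198.59
Union dues: $2,075.85 × 0.0129 = $26.78
Roth 401(k) contribution: $160.66
Total deductions = $100.87 + $43.86 + $428.32 + $40.36 + $2.64 + $198.59 + $26.78 + $160.66 = $1,002.08
Net pay = $2,075.85 − $1,002.08 = $1,073.77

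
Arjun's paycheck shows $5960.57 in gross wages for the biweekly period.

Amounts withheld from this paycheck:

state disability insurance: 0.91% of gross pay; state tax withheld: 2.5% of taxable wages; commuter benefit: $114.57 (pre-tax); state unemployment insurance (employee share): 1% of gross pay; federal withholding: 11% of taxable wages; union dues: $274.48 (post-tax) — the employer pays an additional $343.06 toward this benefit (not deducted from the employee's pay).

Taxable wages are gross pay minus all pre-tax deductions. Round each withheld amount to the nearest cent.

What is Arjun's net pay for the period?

Commuter benefit: $114.57
Taxable wages = $5960.57 − $114.57 = $5846.00
Federal withholding: $5846.00 × 0.11 = $643.06
State tax withheld: $5846.00 × 0.025 = $146.15
State disability insurance: $5960.57 × 0.0091 = $54.24
State unemployment insurance (employee share): $5960.57 × 0.01 = $59.61
Union dues: $274.48
(Employer's $343.06 toward union dues is not withheld from the employee.)
Total deductions = $114.57 + $643.06 + $146.15 + $54.24 + $59.61 + $274.48 = $1292.11
Net pay = $5960.57 − $1292.11 = $4668.46

$4668.46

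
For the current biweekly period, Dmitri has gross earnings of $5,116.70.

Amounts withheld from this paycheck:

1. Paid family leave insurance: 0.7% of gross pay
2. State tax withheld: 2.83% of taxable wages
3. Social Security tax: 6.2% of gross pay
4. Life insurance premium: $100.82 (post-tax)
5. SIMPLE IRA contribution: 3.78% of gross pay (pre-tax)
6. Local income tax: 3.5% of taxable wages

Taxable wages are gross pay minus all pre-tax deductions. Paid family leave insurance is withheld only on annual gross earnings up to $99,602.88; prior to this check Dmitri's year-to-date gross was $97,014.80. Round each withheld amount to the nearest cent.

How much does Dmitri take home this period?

SIMPLE IRA contribution: $5,116.70 × 0.0378 = $193.41
Taxable wages = $5,116.70 − $193.41 = $4,923.29
State tax withheld: $4,923.29 × 0.0283 = $139.33
Local income tax: $4,923.29 × 0.035 = $172.32
Social Security tax: $5,116.70 × 0.062 = $317.24
Paid family leave insurance: only $99,602.88 − $97,014.80 = $2,588.08 of this check is subject → $2,588.08 × 0.007 = $18.12
Life insurance premium: $100.82
Total deductions = $193.41 + $139.33 + $172.32 + $317.24 + $18.12 + $100.82 = $941.24
Net pay = $5,116.70 − $941.24 = $4,175.46

$4,175.46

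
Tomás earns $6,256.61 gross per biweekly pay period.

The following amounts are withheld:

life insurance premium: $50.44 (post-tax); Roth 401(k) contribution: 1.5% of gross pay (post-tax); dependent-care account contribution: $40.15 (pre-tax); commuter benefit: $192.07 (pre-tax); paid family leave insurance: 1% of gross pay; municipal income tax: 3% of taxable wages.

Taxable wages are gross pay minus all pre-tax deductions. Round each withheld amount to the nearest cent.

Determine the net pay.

$5,636.80

Commuter benefit: $192.07
Dependent-care account contribution: $40.15
Pre-tax total = $192.07 + $40.15 = $232.22
Taxable wages = $6,256.61 − $232.22 = $6,024.39
Municipal income tax: $6,024.39 × 0.03 = $180.73
Paid family leave insurance: $6,256.61 × 0.01 = $62.57
Life insurance premium: $50.44
Roth 401(k) contribution: $6,256.61 × 0.015 = $93.85
Total deductions = $192.07 + $40.15 + $180.73 + $62.57 + $50.44 + $93.85 = $619.81
Net pay = $6,256.61 − $619.81 = $5,636.80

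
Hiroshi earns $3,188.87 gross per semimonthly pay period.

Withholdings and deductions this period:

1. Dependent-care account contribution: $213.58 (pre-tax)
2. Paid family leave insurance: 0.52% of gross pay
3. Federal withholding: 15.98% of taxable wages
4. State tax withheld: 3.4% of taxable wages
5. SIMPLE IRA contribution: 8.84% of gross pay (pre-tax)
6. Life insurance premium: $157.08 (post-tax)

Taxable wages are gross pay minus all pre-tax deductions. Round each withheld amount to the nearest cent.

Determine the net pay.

Dependent-care account contribution: $213.58
SIMPLE IRA contribution: $3,188.87 × 0.0884 = $281.90
Pre-tax total = $213.58 + $281.90 = $495.48
Taxable wages = $3,188.87 − $495.48 = $2,693.39
Federal withholding: $2,693.39 × 0.1598 = $430.40
State tax withheld: $2,693.39 × 0.034 = $91.58
Paid family leave insurance: $3,188.87 × 0.0052 = $16.58
Life insurance premium: $157.08
Total deductions = $213.58 + $281.90 + $430.40 + $91.58 + $16.58 + $157.08 = $1,191.12
Net pay = $3,188.87 − $1,191.12 = $1,997.75

$1,997.75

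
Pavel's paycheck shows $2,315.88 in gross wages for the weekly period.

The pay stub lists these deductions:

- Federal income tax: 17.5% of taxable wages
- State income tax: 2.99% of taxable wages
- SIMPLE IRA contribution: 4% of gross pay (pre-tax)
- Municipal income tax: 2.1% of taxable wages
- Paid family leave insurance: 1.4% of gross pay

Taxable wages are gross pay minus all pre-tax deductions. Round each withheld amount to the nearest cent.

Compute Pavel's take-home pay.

$1,688.59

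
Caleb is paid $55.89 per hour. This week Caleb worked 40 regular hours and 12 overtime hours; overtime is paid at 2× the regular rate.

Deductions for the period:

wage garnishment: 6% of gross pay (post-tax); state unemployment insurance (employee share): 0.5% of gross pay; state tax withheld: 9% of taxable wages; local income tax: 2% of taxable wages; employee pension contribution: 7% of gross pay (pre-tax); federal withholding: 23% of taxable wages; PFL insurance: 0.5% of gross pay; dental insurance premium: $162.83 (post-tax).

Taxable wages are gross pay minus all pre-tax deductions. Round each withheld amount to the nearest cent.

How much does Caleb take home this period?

$1,782.33

Regular pay: 40 × $55.89 = $2,235.60
Overtime pay: 12 × $55.89 × 2 = $1,341.36
Gross pay = $2,235.60 + $1,341.36 = $3,576.96
Employee pension contribution: $3,576.96 × 0.07 = $250.39
Taxable wages = $3,576.96 − $250.39 = $3,326.57
State tax withheld: $3,326.57 × 0.09 = $299.39
Federal withholding: $3,326.57 × 0.23 = $765.11
Local income tax: $3,326.57 × 0.02 = $66.53
State unemployment insurance (employee share): $3,576.96 × 0.005 = $17.88
PFL insurance: $3,576.96 × 0.005 = $17.88
Dental insurance premium: $162.83
Wage garnishment: $3,576.96 × 0.06 = $214.62
Total deductions = $250.39 + $299.39 + $765.11 + $66.53 + $17.88 + $17.88 + $162.83 + $214.62 = $1,794.63
Net pay = $3,576.96 − $1,794.63 = $1,782.33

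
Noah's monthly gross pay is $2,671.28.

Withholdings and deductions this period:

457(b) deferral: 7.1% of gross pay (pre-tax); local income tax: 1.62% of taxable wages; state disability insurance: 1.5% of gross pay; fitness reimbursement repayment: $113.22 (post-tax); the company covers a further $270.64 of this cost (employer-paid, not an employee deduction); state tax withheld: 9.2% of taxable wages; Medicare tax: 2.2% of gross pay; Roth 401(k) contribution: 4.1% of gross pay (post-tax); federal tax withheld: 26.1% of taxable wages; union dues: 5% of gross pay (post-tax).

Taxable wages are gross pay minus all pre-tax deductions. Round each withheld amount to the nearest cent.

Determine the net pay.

$1,110.27

457(b) deferral: $2,671.28 × 0.071 = $189.66
Taxable wages = $2,671.28 − $189.66 = $2,481.62
Federal tax withheld: $2,481.62 × 0.261 = $647.70
State tax withheld: $2,481.62 × 0.092 = $228.31
Local income tax: $2,481.62 × 0.0162 = $40.20
State disability insurance: $2,671.28 × 0.015 = $40.07
Medicare tax: $2,671.28 × 0.022 = $58.77
Union dues: $2,671.28 × 0.05 = $133.56
Fitness reimbursement repayment: $113.22
Roth 401(k) contribution: $2,671.28 × 0.041 = $109.52
(Employer's $270.64 toward fitness reimbursement repayment is not withheld from the employee.)
Total deductions = $189.66 + $647.70 + $228.31 + $40.20 + $40.07 + $58.77 + $133.56 + $113.22 + $109.52 = $1,561.01
Net pay = $2,671.28 − $1,561.01 = $1,110.27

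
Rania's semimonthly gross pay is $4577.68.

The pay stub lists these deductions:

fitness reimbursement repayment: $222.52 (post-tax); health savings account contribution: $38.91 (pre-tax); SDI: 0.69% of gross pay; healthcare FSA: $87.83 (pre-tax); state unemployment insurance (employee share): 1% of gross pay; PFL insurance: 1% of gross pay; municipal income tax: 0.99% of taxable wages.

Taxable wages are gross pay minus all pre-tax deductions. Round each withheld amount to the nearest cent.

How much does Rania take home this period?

$4061.21

Health savings account contribution: $38.91
Healthcare FSA: $87.83
Pre-tax total = $38.91 + $87.83 = $126.74
Taxable wages = $4577.68 − $126.74 = $4450.94
Municipal income tax: $4450.94 × 0.0099 = $44.06
State unemployment insurance (employee share): $4577.68 × 0.01 = $45.78
PFL insurance: $4577.68 × 0.01 = $45.78
SDI: $4577.68 × 0.0069 = $31.59
Fitness reimbursement repayment: $222.52
Total deductions = $38.91 + $87.83 + $44.06 + $45.78 + $45.78 + $31.59 + $222.52 = $516.47
Net pay = $4577.68 − $516.47 = $4061.21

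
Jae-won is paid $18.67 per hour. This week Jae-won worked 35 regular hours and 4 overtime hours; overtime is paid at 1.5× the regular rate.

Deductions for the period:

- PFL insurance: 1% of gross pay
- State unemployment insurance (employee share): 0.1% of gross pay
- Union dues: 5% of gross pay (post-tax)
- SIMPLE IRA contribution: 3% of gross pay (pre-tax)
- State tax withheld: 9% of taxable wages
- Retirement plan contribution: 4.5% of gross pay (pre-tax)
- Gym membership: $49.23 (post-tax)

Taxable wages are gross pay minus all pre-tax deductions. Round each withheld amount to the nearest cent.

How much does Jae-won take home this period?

Regular pay: 35 × $18.67 = $653.45
Overtime pay: 4 × $18.67 × 1.5 = $112.02
Gross pay = $653.45 + $112.02 = $765.47
SIMPLE IRA contribution: $765.47 × 0.03 = $22.96
Retirement plan contribution: $765.47 × 0.045 = $34.45
Pre-tax total = $22.96 + $34.45 = $57.41
Taxable wages = $765.47 − $57.41 = $708.06
State tax withheld: $708.06 × 0.09 = $63.73
State unemployment insurance (employee share): $765.47 × 0.001 = $0.77
PFL insurance: $765.47 × 0.01 = $7.65
Gym membership: $49.23
Union dues: $765.47 × 0.05 = $38.27
Total deductions = $22.96 + $34.45 + $63.73 + $0.77 + $7.65 + $49.23 + $38.27 = $217.06
Net pay = $765.47 − $217.06 = $548.41

$548.41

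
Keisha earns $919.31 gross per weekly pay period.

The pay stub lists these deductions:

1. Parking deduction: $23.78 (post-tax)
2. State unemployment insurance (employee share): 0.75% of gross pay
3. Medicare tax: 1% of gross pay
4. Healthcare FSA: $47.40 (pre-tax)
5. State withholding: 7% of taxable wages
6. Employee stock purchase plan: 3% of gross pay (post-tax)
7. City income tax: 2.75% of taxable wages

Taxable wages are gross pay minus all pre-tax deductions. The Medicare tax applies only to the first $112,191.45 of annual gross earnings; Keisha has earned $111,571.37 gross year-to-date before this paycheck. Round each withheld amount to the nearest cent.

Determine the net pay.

$722.45

Healthcare FSA: $47.40
Taxable wages = $919.31 − $47.40 = $871.91
State withholding: $871.91 × 0.07 = $61.03
City income tax: $871.91 × 0.0275 = $23.98
Medicare tax: only $112,191.45 − $111,571.37 = $620.08 of this check is subject → $620.08 × 0.01 = $6.20
State unemployment insurance (employee share): $919.31 × 0.0075 = $6.89
Parking deduction: $23.78
Employee stock purchase plan: $919.31 × 0.03 = $27.58
Total deductions = $47.40 + $61.03 + $23.98 + $6.20 + $6.89 + $23.78 + $27.58 = $196.86
Net pay = $919.31 − $196.86 = $722.45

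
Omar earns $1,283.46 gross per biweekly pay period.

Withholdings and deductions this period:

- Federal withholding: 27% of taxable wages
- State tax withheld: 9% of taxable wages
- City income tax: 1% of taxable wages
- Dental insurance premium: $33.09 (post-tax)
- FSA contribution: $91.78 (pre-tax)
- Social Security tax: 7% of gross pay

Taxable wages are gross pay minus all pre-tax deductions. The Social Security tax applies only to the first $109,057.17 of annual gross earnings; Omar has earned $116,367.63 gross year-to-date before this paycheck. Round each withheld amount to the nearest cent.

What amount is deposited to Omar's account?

$717.67

FSA contribution: $91.78
Taxable wages = $1,283.46 − $91.78 = $1,191.68
City income tax: $1,191.68 × 0.01 = $11.92
State tax withheld: $1,191.68 × 0.09 = $107.25
Federal withholding: $1,191.68 × 0.27 = $321.75
Social Security tax: annual cap $109,057.17 already reached (YTD $116,367.63), so $0.00
Dental insurance premium: $33.09
Total deductions = $91.78 + $11.92 + $107.25 + $321.75 + $0.00 + $33.09 = $565.79
Net pay = $1,283.46 − $565.79 = $717.67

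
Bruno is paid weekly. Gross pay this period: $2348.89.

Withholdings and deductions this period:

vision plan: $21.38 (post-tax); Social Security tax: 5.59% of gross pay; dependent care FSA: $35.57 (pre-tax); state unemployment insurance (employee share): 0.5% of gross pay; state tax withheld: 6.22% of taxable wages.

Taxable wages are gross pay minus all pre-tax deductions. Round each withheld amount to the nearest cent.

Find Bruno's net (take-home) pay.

$2005.01

Dependent care FSA: $35.57
Taxable wages = $2348.89 − $35.57 = $2313.32
State tax withheld: $2313.32 × 0.0622 = $143.89
State unemployment insurance (employee share): $2348.89 × 0.005 = $11.74
Social Security tax: $2348.89 × 0.0559 = $131.30
Vision plan: $21.38
Total deductions = $35.57 + $143.89 + $11.74 + $131.30 + $21.38 = $343.88
Net pay = $2348.89 − $343.88 = $2005.01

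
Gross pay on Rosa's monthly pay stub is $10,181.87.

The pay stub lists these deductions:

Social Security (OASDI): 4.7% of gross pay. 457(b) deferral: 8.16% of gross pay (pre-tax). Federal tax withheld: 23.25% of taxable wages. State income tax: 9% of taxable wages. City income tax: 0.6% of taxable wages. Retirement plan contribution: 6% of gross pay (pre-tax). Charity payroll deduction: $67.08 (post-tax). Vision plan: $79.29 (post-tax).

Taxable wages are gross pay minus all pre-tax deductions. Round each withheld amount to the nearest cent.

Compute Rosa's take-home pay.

$5,244.07

457(b) deferral: $10,181.87 × 0.0816 = $830.84
Retirement plan contribution: $10,181.87 × 0.06 = $610.91
Pre-tax total = $830.84 + $610.91 = $1,441.75
Taxable wages = $10,181.87 − $1,441.75 = $8,740.12
City income tax: $8,740.12 × 0.006 = $52.44
Federal tax withheld: $8,740.12 × 0.2325 = $2,032.08
State income tax: $8,740.12 × 0.09 = $786.61
Social Security (OASDI): $10,181.87 × 0.047 = $478.55
Vision plan: $79.29
Charity payroll deduction: $67.08
Total deductions = $830.84 + $610.91 + $52.44 + $2,032.08 + $786.61 + $478.55 + $79.29 + $67.08 = $4,937.80
Net pay = $10,181.87 − $4,937.80 = $5,244.07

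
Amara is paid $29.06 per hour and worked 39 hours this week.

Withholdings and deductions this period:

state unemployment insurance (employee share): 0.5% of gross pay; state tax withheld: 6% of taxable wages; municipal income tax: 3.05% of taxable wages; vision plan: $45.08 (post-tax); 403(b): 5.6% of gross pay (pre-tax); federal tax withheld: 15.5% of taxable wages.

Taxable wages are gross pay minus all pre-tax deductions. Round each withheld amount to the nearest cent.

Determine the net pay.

Gross pay: 39 × $29.06 = $1,133.34
403(b): $1,133.34 × 0.056 = $63.47
Taxable wages = $1,133.34 − $63.47 = $1,069.87
State tax withheld: $1,069.87 × 0.06 = $64.19
Municipal income tax: $1,069.87 × 0.0305 = $32.63
Federal tax withheld: $1,069.87 × 0.155 = $165.83
State unemployment insurance (employee share): $1,133.34 × 0.005 = $5.67
Vision plan: $45.08
Total deductions = $63.47 + $64.19 + $32.63 + $165.83 + $5.67 + $45.08 = $376.87
Net pay = $1,133.34 − $376.87 = $756.47

$756.47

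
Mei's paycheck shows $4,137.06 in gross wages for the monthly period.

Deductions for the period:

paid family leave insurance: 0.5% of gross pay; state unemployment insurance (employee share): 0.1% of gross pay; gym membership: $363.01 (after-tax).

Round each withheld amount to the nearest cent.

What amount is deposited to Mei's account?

Paid family leave insurance: $4,137.06 × 0.005 = $20.69
State unemployment insurance (employee share): $4,137.06 × 0.001 = $4.14
Gym membership: $363.01
Total deductions = $20.69 + $4.14 + $363.01 = $387.84
Net pay = $4,137.06 − $387.84 = $3,749.22

$3,749.22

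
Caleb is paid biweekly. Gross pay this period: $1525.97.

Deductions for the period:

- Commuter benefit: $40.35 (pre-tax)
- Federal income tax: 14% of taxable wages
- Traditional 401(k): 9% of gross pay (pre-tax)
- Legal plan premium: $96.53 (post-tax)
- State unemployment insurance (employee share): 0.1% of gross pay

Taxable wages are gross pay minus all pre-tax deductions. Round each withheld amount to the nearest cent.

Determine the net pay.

$1061.46

Traditional 401(k): $1525.97 × 0.09 = $137.34
Commuter benefit: $40.35
Pre-tax total = $137.34 + $40.35 = $177.69
Taxable wages = $1525.97 − $177.69 = $1348.28
Federal income tax: $1348.28 × 0.14 = $188.76
State unemployment insurance (employee share): $1525.97 × 0.001 = $1.53
Legal plan premium: $96.53
Total deductions = $137.34 + $40.35 + $188.76 + $1.53 + $96.53 = $464.51
Net pay = $1525.97 − $464.51 = $1061.46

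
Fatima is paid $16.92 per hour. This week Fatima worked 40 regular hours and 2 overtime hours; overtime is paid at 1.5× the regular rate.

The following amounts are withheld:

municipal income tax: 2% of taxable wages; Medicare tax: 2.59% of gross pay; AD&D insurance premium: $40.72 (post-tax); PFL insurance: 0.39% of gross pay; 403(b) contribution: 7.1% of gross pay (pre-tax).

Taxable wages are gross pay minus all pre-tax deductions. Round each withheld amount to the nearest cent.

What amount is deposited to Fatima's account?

$599.98

Regular pay: 40 × $16.92 = $676.80
Overtime pay: 2 × $16.92 × 1.5 = $50.76
Gross pay = $676.80 + $50.76 = $727.56
403(b) contribution: $727.56 × 0.071 = $51.66
Taxable wages = $727.56 − $51.66 = $675.90
Municipal income tax: $675.90 × 0.02 = $13.52
Medicare tax: $727.56 × 0.0259 = $18.84
PFL insurance: $727.56 × 0.0039 = $2.84
AD&D insurance premium: $40.72
Total deductions = $51.66 + $13.52 + $18.84 + $2.84 + $40.72 = $127.58
Net pay = $727.56 − $127.58 = $599.98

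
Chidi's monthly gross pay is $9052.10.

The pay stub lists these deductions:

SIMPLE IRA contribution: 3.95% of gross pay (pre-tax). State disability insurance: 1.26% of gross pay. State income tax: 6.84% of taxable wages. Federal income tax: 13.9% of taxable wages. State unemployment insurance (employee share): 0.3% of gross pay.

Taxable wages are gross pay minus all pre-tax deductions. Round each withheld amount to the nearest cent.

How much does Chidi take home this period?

SIMPLE IRA contribution: $9052.10 × 0.0395 = $357.56
Taxable wages = $9052.10 − $357.56 = $8694.54
State income tax: $8694.54 × 0.0684 = $594.71
Federal income tax: $8694.54 × 0.139 = $1208.54
State disability insurance: $9052.10 × 0.0126 = $114.06
State unemployment insurance (employee share): $9052.10 × 0.003 = $27.16
Total deductions = $357.56 + $594.71 + $1208.54 + $114.06 + $27.16 = $2302.03
Net pay = $9052.10 − $2302.03 = $6750.07

$6750.07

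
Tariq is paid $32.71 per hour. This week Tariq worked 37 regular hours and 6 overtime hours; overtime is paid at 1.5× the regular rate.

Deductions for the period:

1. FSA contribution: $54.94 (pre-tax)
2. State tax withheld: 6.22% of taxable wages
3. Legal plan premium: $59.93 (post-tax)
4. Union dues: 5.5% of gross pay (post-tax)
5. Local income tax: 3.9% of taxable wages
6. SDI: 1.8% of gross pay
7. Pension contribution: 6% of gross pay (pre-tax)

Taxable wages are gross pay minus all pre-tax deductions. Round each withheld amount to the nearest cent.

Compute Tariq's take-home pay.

Regular pay: 37 × $32.71 = $1210.27
Overtime pay: 6 × $32.71 × 1.5 = $294.39
Gross pay = $1210.27 + $294.39 = $1504.66
FSA contribution: $54.94
Pension contribution: $1504.66 × 0.06 = $90.28
Pre-tax total = $54.94 + $90.28 = $145.22
Taxable wages = $1504.66 − $145.22 = $1359.44
State tax withheld: $1359.44 × 0.0622 = $84.56
Local income tax: $1359.44 × 0.039 = $53.02
SDI: $1504.66 × 0.018 = $27.08
Legal plan premium: $59.93
Union dues: $1504.66 × 0.055 = $82.76
Total deductions = $54.94 + $90.28 + $84.56 + $53.02 + $27.08 + $59.93 + $82.76 = $452.57
Net pay = $1504.66 − $452.57 = $1052.09

$1052.09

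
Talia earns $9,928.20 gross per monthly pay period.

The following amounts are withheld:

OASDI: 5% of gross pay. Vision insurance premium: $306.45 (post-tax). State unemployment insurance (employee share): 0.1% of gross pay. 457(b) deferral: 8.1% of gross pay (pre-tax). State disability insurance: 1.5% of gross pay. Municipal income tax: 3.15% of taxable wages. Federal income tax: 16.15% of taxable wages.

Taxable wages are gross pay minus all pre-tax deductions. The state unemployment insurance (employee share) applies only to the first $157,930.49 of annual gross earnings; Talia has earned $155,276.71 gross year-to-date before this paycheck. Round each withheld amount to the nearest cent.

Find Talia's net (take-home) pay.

457(b) deferral: $9,928.20 × 0.081 = $804.18
Taxable wages = $9,928.20 − $804.18 = $9,124.02
Municipal income tax: $9,124.02 × 0.0315 = $287.41
Federal income tax: $9,124.02 × 0.1615 = $1,473.53
State disability insurance: $9,928.20 × 0.015 = $148.92
OASDI: $9,928.20 × 0.05 = $496.41
State unemployment insurance (employee share): only $157,930.49 − $155,276.71 = $2,653.78 of this check is subject → $2,653.78 × 0.001 = $2.65
Vision insurance premium: $306.45
Total deductions = $804.18 + $287.41 + $1,473.53 + $148.92 + $496.41 + $2.65 + $306.45 = $3,519.55
Net pay = $9,928.20 − $3,519.55 = $6,408.65

$6,408.65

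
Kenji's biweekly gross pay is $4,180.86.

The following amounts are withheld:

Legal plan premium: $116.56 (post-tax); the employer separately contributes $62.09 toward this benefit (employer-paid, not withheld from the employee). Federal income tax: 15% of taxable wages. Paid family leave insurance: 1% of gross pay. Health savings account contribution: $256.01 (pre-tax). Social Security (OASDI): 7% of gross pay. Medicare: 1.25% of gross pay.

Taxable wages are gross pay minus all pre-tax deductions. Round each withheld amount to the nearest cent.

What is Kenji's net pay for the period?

$2,832.83

Health savings account contribution: $256.01
Taxable wages = $4,180.86 − $256.01 = $3,924.85
Federal income tax: $3,924.85 × 0.15 = $588.73
Medicare: $4,180.86 × 0.0125 = $52.26
Paid family leave insurance: $4,180.86 × 0.01 = $41.81
Social Security (OASDI): $4,180.86 × 0.07 = $292.66
Legal plan premium: $116.56
(Employer's $62.09 toward legal plan premium is not withheld from the employee.)
Total deductions = $256.01 + $588.73 + $52.26 + $41.81 + $292.66 + $116.56 = $1,348.03
Net pay = $4,180.86 − $1,348.03 = $2,832.83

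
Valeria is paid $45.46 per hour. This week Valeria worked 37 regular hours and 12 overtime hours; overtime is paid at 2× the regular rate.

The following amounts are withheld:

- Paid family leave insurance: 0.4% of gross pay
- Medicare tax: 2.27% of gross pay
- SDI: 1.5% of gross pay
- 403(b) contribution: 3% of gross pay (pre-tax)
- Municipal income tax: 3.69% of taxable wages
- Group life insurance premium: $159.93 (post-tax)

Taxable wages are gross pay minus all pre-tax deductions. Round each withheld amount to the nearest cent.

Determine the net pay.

$2,315.04

Regular pay: 37 × $45.46 = $1,682.02
Overtime pay: 12 × $45.46 × 2 = $1,091.04
Gross pay = $1,682.02 + $1,091.04 = $2,773.06
403(b) contribution: $2,773.06 × 0.03 = $83.19
Taxable wages = $2,773.06 − $83.19 = $2,689.87
Municipal income tax: $2,689.87 × 0.0369 = $99.26
Medicare tax: $2,773.06 × 0.0227 = $62.95
SDI: $2,773.06 × 0.015 = $41.60
Paid family leave insurance: $2,773.06 × 0.004 = $11.09
Group life insurance premium: $159.93
Total deductions = $83.19 + $99.26 + $62.95 + $41.60 + $11.09 + $159.93 = $458.02
Net pay = $2,773.06 − $458.02 = $2,315.04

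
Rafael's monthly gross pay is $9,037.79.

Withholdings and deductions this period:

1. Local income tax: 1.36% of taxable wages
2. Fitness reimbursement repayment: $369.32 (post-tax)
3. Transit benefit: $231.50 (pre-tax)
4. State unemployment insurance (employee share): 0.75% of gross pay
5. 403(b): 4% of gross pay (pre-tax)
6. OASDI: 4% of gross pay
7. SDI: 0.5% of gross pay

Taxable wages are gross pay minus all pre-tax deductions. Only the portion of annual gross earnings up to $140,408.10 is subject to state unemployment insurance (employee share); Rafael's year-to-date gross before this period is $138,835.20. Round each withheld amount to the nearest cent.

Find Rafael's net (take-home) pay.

Transit benefit: $231.50
403(b): $9,037.79 × 0.04 = $361.51
Pre-tax total = $231.50 + $361.51 = $593.01
Taxable wages = $9,037.79 − $593.01 = $8,444.78
Local income tax: $8,444.78 × 0.0136 = $114.85
OASDI: $9,037.79 × 0.04 = $361.51
SDI: $9,037.79 × 0.005 = $45.19
State unemployment insurance (employee share): only $140,408.10 − $138,835.20 = $1,572.90 of this check is subject → $1,572.90 × 0.0075 = $11.80
Fitness reimbursement repayment: $369.32
Total deductions = $231.50 + $361.51 + $114.85 + $361.51 + $45.19 + $11.80 + $369.32 = $1,495.68
Net pay = $9,037.79 − $1,495.68 = $7,542.11

$7,542.11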